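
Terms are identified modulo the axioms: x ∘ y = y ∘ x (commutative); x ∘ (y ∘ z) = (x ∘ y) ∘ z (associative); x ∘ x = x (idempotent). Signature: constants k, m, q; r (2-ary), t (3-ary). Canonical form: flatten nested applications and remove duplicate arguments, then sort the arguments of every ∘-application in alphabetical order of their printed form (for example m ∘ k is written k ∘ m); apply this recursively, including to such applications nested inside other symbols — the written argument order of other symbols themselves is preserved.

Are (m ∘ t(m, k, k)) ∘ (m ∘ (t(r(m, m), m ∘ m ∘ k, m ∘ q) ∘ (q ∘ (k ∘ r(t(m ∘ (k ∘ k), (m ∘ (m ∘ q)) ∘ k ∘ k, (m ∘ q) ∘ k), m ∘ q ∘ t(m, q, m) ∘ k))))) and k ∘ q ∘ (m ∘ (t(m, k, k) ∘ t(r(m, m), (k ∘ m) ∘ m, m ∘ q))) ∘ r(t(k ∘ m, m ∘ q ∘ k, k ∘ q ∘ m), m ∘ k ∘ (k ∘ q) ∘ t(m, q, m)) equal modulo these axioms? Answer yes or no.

Answer: yes — both canonical forms are k ∘ m ∘ q ∘ r(t(k ∘ m, k ∘ m ∘ q, k ∘ m ∘ q), k ∘ m ∘ q ∘ t(m, q, m)) ∘ t(m, k, k) ∘ t(r(m, m), k ∘ m, m ∘ q)

Derivation:
Left:  (m ∘ t(m, k, k)) ∘ (m ∘ (t(r(m, m), m ∘ m ∘ k, m ∘ q) ∘ (q ∘ (k ∘ r(t(m ∘ (k ∘ k), (m ∘ (m ∘ q)) ∘ k ∘ k, (m ∘ q) ∘ k), m ∘ q ∘ t(m, q, m) ∘ k)))))
  Un-nest:  m ∘ t(m, k, k) ∘ m ∘ t(r(m, m), m ∘ m ∘ k, m ∘ q) ∘ q ∘ k ∘ r(t(m ∘ (k ∘ k), (m ∘ (m ∘ q)) ∘ k ∘ k, (m ∘ q) ∘ k), m ∘ q ∘ t(m, q, m) ∘ k)
  Simplify inside:  t(r(m, m), m ∘ m ∘ k, m ∘ q)  →  t(r(m, m), k ∘ m, m ∘ q)
  Canonicalize subterm:  r(t(m ∘ (k ∘ k), (m ∘ (m ∘ q)) ∘ k ∘ k, (m ∘ q) ∘ k), m ∘ q ∘ t(m, q, m) ∘ k)  →  r(t(k ∘ m, k ∘ m ∘ q, k ∘ m ∘ q), k ∘ m ∘ q ∘ t(m, q, m))
  Idempotence:  drop duplicate m
  Sort:  k ∘ m ∘ q ∘ r(t(k ∘ m, k ∘ m ∘ q, k ∘ m ∘ q), k ∘ m ∘ q ∘ t(m, q, m)) ∘ t(m, k, k) ∘ t(r(m, m), k ∘ m, m ∘ q)
Right:  k ∘ q ∘ (m ∘ (t(m, k, k) ∘ t(r(m, m), (k ∘ m) ∘ m, m ∘ q))) ∘ r(t(k ∘ m, m ∘ q ∘ k, k ∘ q ∘ m), m ∘ k ∘ (k ∘ q) ∘ t(m, q, m))
  Un-nest:  k ∘ q ∘ m ∘ t(m, k, k) ∘ t(r(m, m), (k ∘ m) ∘ m, m ∘ q) ∘ r(t(k ∘ m, m ∘ q ∘ k, k ∘ q ∘ m), m ∘ k ∘ (k ∘ q) ∘ t(m, q, m))
  Inside:  t(r(m, m), (k ∘ m) ∘ m, m ∘ q)  →  t(r(m, m), k ∘ m, m ∘ q)
  Simplify inside:  r(t(k ∘ m, m ∘ q ∘ k, k ∘ q ∘ m), m ∘ k ∘ (k ∘ q) ∘ t(m, q, m))  →  r(t(k ∘ m, k ∘ m ∘ q, k ∘ m ∘ q), k ∘ m ∘ q ∘ t(m, q, m))
  Order the arguments:  k ∘ m ∘ q ∘ r(t(k ∘ m, k ∘ m ∘ q, k ∘ m ∘ q), k ∘ m ∘ q ∘ t(m, q, m)) ∘ t(m, k, k) ∘ t(r(m, m), k ∘ m, m ∘ q)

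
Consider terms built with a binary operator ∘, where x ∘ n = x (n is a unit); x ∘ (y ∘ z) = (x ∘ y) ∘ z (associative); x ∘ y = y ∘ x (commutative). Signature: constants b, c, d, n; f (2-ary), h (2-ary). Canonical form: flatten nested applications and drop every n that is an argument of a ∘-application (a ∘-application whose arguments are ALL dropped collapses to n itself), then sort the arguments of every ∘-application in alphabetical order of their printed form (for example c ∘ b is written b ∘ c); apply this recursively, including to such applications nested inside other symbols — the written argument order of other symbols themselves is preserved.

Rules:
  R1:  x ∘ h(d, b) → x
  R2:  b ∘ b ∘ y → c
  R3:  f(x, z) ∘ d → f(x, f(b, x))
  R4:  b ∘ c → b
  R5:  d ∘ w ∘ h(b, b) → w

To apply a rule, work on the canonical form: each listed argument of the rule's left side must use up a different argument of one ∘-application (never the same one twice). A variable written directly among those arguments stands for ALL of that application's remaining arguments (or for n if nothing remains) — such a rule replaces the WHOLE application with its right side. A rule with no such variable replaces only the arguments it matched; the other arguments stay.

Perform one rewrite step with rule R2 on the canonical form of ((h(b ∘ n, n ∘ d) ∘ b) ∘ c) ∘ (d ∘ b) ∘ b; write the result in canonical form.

Answer: c

Derivation:
Canonical form:  b ∘ b ∘ b ∘ c ∘ d ∘ h(b, d)
Match R2:  consume b, b;  y := b ∘ c ∘ d ∘ h(b, d)
The variable takes the whole remainder — replace the entire application.
Giving:  c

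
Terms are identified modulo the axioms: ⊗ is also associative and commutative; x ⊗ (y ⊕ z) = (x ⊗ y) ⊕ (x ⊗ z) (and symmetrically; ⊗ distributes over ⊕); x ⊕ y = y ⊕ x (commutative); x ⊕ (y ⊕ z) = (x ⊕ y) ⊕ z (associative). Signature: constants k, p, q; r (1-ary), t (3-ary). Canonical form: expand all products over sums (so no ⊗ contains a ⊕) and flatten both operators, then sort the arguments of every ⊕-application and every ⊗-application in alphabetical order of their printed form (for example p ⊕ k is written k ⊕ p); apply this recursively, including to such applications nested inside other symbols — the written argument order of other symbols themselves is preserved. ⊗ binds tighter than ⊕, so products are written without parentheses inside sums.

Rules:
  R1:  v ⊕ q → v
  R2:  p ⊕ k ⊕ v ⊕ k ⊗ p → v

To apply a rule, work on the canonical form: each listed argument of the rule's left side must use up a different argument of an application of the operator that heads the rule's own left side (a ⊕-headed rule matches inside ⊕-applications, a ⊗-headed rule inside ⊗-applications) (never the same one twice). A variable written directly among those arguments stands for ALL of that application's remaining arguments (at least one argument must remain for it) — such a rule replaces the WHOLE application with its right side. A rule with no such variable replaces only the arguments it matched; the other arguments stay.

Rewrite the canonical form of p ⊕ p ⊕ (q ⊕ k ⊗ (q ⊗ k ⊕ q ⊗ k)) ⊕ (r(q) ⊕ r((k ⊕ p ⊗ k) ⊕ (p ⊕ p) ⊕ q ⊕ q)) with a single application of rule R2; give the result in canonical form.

Answer: k ⊗ k ⊗ q ⊕ k ⊗ k ⊗ q ⊕ p ⊕ p ⊕ q ⊕ r(p ⊕ q ⊕ q) ⊕ r(q)

Derivation:
Canonical form:  k ⊗ k ⊗ q ⊕ k ⊗ k ⊗ q ⊕ p ⊕ p ⊕ q ⊕ r(k ⊕ k ⊗ p ⊕ p ⊕ p ⊕ q ⊕ q) ⊕ r(q)
R2 matches:  uses k, k ⊗ p, p;  v := p ⊕ q ⊕ q
The variable takes the whole remainder — replace the entire application.
Giving:  k ⊗ k ⊗ q ⊕ k ⊗ k ⊗ q ⊕ p ⊕ p ⊕ q ⊕ r(p ⊕ q ⊕ q) ⊕ r(q)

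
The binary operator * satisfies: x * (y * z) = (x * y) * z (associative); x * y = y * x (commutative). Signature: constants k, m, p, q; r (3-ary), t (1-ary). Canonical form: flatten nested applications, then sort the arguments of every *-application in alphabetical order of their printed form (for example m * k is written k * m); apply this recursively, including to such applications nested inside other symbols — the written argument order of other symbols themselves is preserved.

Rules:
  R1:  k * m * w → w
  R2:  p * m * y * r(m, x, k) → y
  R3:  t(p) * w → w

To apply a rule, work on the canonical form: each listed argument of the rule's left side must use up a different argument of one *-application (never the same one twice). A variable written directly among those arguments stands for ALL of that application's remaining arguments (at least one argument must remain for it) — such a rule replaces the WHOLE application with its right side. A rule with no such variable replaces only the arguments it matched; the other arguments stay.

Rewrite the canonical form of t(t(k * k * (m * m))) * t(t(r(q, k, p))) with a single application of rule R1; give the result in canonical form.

Answer: t(t(k * m)) * t(t(r(q, k, p)))

Derivation:
Canonical form:  t(t(k * k * m * m)) * t(t(r(q, k, p)))
Match R1:  consume k, m;  w := k * m
The variable takes the whole remainder — replace the entire application.
Result:  t(t(k * m)) * t(t(r(q, k, p)))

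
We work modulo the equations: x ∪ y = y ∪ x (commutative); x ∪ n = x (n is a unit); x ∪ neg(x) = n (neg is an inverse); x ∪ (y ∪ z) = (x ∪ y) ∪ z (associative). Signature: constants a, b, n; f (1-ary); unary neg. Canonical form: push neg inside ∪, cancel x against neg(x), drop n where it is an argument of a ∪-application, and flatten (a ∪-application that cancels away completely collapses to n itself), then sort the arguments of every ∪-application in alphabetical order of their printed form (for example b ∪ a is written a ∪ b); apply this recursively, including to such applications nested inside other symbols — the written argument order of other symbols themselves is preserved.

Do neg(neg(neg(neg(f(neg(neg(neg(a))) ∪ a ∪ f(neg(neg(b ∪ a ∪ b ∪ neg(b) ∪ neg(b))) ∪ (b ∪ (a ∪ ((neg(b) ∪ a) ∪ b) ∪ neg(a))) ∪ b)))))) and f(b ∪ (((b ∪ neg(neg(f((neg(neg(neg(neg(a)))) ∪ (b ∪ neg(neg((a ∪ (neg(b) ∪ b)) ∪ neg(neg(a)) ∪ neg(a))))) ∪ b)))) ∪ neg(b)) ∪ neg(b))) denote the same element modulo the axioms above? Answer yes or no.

Left:  neg(neg(neg(neg(f(neg(neg(neg(a))) ∪ a ∪ f(neg(neg(b ∪ a ∪ b ∪ neg(b) ∪ neg(b))) ∪ (b ∪ (a ∪ ((neg(b) ∪ a) ∪ b) ∪ neg(a))) ∪ b))))))
  Push neg inside:  distribute neg over ∪ and collapse double neg
  Collect terms:  f(f(a ∪ a ∪ b ∪ b))
Right:  f(b ∪ (((b ∪ neg(neg(f((neg(neg(neg(neg(a)))) ∪ (b ∪ neg(neg((a ∪ (neg(b) ∪ b)) ∪ neg(neg(a)) ∪ neg(a))))) ∪ b)))) ∪ neg(b)) ∪ neg(b)))
  Descend into:  b ∪ (((b ∪ neg(neg(f((neg(neg(neg(neg(a)))) ∪ (b ∪ neg(neg((a ∪ (neg(b) ∪ b)) ∪ neg(neg(a)) ∪ neg(a))))) ∪ b)))) ∪ neg(b)) ∪ neg(b))
  Push neg inside:  distribute neg over ∪ and collapse double neg
  Cancel inverse pairs:  b cancels
  Collect terms:  f(a ∪ a ∪ b ∪ b)
  Reassemble:  f(f(a ∪ a ∪ b ∪ b))

Answer: yes — both canonical forms are f(f(a ∪ a ∪ b ∪ b))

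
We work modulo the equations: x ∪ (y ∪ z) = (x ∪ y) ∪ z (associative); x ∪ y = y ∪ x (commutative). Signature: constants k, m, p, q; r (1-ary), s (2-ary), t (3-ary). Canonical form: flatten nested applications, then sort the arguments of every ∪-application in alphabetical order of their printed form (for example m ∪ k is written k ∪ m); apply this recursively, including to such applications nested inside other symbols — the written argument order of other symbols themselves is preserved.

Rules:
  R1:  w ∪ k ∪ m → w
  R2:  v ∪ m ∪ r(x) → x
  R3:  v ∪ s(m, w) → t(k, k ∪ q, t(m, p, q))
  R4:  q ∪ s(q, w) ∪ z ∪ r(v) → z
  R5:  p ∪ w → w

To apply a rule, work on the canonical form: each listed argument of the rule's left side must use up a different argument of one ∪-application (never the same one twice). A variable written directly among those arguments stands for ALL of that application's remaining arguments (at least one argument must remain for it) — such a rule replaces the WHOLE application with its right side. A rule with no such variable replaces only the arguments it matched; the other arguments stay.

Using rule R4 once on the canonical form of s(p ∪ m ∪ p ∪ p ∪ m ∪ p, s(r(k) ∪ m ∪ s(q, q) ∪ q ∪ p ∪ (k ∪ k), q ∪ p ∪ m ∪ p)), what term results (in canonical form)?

Canonical form:  s(m ∪ m ∪ p ∪ p ∪ p ∪ p, s(k ∪ k ∪ m ∪ p ∪ q ∪ r(k) ∪ s(q, q), m ∪ p ∪ p ∪ q))
Apply R4:  consuming q, r(k), s(q, q);  v := k, w := q, z := k ∪ k ∪ m ∪ p
The variable takes the whole remainder — replace the entire application.
Result:  s(m ∪ m ∪ p ∪ p ∪ p ∪ p, s(k ∪ k ∪ m ∪ p, m ∪ p ∪ p ∪ q))

Answer: s(m ∪ m ∪ p ∪ p ∪ p ∪ p, s(k ∪ k ∪ m ∪ p, m ∪ p ∪ p ∪ q))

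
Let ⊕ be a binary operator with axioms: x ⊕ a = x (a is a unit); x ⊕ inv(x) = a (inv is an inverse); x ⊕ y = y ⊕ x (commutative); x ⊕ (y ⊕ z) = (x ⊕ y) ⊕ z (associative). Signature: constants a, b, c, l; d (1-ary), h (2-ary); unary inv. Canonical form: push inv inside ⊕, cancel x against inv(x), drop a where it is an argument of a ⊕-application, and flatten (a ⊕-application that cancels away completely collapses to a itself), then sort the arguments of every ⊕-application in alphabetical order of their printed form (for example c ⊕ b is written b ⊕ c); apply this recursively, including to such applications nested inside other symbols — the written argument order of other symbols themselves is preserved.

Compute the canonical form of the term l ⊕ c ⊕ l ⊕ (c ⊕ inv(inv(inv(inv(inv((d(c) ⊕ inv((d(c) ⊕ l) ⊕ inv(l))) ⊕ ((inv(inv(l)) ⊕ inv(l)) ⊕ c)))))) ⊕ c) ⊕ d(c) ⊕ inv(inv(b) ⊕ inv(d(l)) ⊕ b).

Push inv inside:  distribute inv over ⊕ and collapse double inv
Inverses cancel:  b cancels
Collect:  l ⊕ l ⊕ c ⊕ c ⊕ d(c) ⊕ d(l)
Sort:  c ⊕ c ⊕ d(c) ⊕ d(l) ⊕ l ⊕ l

Answer: c ⊕ c ⊕ d(c) ⊕ d(l) ⊕ l ⊕ l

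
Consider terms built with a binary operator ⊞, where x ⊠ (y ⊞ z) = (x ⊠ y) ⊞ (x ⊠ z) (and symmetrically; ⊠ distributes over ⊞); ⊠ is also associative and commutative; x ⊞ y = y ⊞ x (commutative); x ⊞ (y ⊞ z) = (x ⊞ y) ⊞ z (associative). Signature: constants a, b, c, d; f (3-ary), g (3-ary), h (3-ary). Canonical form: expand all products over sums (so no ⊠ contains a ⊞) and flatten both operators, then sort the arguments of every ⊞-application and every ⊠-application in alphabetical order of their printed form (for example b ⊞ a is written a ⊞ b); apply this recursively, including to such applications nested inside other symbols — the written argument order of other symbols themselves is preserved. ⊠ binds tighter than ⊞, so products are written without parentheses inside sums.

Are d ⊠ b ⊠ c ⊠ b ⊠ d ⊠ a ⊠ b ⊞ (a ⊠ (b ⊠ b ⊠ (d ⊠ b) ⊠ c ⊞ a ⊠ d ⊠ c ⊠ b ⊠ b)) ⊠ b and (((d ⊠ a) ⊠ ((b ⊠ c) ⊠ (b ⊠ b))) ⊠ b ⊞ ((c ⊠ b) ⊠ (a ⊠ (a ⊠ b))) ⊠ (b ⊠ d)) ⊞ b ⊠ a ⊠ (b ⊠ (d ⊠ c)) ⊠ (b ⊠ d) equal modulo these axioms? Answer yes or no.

Answer: yes — both canonical forms are a ⊠ a ⊠ b ⊠ b ⊠ b ⊠ c ⊠ d ⊞ a ⊠ b ⊠ b ⊠ b ⊠ b ⊠ c ⊠ d ⊞ a ⊠ b ⊠ b ⊠ b ⊠ c ⊠ d ⊠ d

Derivation:
Left:  d ⊠ b ⊠ c ⊠ b ⊠ d ⊠ a ⊠ b ⊞ (a ⊠ (b ⊠ b ⊠ (d ⊠ b) ⊠ c ⊞ a ⊠ d ⊠ c ⊠ b ⊠ b)) ⊠ b
  Expand:  a ⊠ b ⊠ b ⊠ b ⊠ c ⊠ d ⊠ d ⊞ a ⊠ b ⊠ b ⊠ b ⊠ b ⊠ c ⊠ d ⊞ a ⊠ a ⊠ b ⊠ b ⊠ b ⊠ c ⊠ d
  Order the arguments:  a ⊠ a ⊠ b ⊠ b ⊠ b ⊠ c ⊠ d ⊞ a ⊠ b ⊠ b ⊠ b ⊠ b ⊠ c ⊠ d ⊞ a ⊠ b ⊠ b ⊠ b ⊠ c ⊠ d ⊠ d
Right:  (((d ⊠ a) ⊠ ((b ⊠ c) ⊠ (b ⊠ b))) ⊠ b ⊞ ((c ⊠ b) ⊠ (a ⊠ (a ⊠ b))) ⊠ (b ⊠ d)) ⊞ b ⊠ a ⊠ (b ⊠ (d ⊠ c)) ⊠ (b ⊠ d)
  Merge nested applications:  a ⊠ b ⊠ b ⊠ b ⊠ b ⊠ c ⊠ d ⊞ a ⊠ a ⊠ b ⊠ b ⊠ b ⊠ c ⊠ d ⊞ a ⊠ b ⊠ b ⊠ b ⊠ c ⊠ d ⊠ d
  Sort:  a ⊠ a ⊠ b ⊠ b ⊠ b ⊠ c ⊠ d ⊞ a ⊠ b ⊠ b ⊠ b ⊠ b ⊠ c ⊠ d ⊞ a ⊠ b ⊠ b ⊠ b ⊠ c ⊠ d ⊠ d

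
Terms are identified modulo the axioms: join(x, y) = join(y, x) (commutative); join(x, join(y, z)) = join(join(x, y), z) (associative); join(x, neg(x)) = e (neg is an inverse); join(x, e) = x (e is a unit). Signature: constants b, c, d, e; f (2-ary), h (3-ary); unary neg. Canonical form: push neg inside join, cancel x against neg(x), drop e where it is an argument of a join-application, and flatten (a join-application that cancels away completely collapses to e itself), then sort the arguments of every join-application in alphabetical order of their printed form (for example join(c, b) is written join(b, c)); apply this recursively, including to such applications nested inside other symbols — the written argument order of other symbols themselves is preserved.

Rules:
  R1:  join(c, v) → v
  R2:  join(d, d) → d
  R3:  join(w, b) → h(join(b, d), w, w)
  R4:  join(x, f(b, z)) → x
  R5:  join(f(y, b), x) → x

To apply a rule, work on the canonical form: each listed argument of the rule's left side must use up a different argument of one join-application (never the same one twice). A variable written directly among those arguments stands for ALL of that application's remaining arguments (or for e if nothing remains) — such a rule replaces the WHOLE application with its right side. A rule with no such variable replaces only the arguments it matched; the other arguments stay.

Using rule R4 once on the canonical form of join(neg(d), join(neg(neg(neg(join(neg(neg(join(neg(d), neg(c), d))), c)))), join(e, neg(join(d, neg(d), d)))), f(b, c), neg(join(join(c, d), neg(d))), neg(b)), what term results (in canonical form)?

Canonical form:  join(f(b, c), neg(b), neg(c), neg(d), neg(d))
R4 matches:  uses f(b, c);  x := join(neg(b), neg(c), neg(d), neg(d)), z := c
The extension variable absorbs all remaining arguments, so the whole application is rewritten.
Result:  join(neg(b), neg(c), neg(d), neg(d))

Answer: join(neg(b), neg(c), neg(d), neg(d))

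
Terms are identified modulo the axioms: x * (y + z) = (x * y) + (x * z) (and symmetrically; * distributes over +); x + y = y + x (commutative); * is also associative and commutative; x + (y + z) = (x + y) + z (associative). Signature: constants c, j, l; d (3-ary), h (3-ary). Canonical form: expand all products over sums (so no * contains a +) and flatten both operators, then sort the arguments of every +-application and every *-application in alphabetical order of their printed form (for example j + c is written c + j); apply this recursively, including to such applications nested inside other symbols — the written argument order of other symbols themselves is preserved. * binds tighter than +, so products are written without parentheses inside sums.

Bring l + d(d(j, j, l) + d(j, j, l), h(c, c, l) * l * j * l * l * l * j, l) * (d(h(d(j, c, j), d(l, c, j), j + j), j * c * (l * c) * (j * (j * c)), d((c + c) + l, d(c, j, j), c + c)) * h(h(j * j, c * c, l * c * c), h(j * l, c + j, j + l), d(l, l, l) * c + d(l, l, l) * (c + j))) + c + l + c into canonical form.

Expand products over sums:  l + d(d(j, j, l) + d(j, j, l), h(c, c, l) * j * j * l * l * l * l, l) * d(h(d(j, c, j), d(l, c, j), j + j), c * c * c * j * j * j * l, d(c + c + l, d(c, j, j), c + c)) * h(h(j * j, c * c, c * c * l), h(j * l, c + j, j + l), c * d(l, l, l) + c * d(l, l, l) + d(l, l, l) * j) + c + l + c
Order the arguments:  c + c + d(d(j, j, l) + d(j, j, l), h(c, c, l) * j * j * l * l * l * l, l) * d(h(d(j, c, j), d(l, c, j), j + j), c * c * c * j * j * j * l, d(c + c + l, d(c, j, j), c + c)) * h(h(j * j, c * c, c * c * l), h(j * l, c + j, j + l), c * d(l, l, l) + c * d(l, l, l) + d(l, l, l) * j) + l + l

Answer: c + c + d(d(j, j, l) + d(j, j, l), h(c, c, l) * j * j * l * l * l * l, l) * d(h(d(j, c, j), d(l, c, j), j + j), c * c * c * j * j * j * l, d(c + c + l, d(c, j, j), c + c)) * h(h(j * j, c * c, c * c * l), h(j * l, c + j, j + l), c * d(l, l, l) + c * d(l, l, l) + d(l, l, l) * j) + l + l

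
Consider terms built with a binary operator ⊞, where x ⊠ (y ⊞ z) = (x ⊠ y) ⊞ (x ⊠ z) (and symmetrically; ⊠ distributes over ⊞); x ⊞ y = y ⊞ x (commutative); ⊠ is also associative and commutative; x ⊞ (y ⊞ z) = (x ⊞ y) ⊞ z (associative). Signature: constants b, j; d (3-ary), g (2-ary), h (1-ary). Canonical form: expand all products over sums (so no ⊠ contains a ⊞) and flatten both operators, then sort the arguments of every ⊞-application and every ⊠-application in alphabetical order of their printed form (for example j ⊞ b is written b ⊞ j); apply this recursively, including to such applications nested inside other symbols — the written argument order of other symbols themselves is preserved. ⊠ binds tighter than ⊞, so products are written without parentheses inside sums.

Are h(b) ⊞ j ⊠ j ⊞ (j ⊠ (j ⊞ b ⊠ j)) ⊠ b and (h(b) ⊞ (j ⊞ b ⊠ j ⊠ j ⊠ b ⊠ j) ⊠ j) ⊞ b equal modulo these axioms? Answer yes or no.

Left:  h(b) ⊞ j ⊠ j ⊞ (j ⊠ (j ⊞ b ⊠ j)) ⊠ b
  Distribute:  h(b) ⊞ j ⊠ j ⊞ b ⊠ j ⊠ j ⊞ b ⊠ b ⊠ j ⊠ j
  Order the arguments:  b ⊠ b ⊠ j ⊠ j ⊞ b ⊠ j ⊠ j ⊞ h(b) ⊞ j ⊠ j
Right:  (h(b) ⊞ (j ⊞ b ⊠ j ⊠ j ⊠ b ⊠ j) ⊠ j) ⊞ b
  Expand:  h(b) ⊞ j ⊠ j ⊞ b ⊠ b ⊠ j ⊠ j ⊠ j ⊠ j ⊞ b
  Sort arguments:  b ⊞ b ⊠ b ⊠ j ⊠ j ⊠ j ⊠ j ⊞ h(b) ⊞ j ⊠ j

Answer: no — b ⊠ b ⊠ j ⊠ j ⊞ b ⊠ j ⊠ j ⊞ h(b) ⊞ j ⊠ j vs b ⊞ b ⊠ b ⊠ j ⊠ j ⊠ j ⊠ j ⊞ h(b) ⊞ j ⊠ j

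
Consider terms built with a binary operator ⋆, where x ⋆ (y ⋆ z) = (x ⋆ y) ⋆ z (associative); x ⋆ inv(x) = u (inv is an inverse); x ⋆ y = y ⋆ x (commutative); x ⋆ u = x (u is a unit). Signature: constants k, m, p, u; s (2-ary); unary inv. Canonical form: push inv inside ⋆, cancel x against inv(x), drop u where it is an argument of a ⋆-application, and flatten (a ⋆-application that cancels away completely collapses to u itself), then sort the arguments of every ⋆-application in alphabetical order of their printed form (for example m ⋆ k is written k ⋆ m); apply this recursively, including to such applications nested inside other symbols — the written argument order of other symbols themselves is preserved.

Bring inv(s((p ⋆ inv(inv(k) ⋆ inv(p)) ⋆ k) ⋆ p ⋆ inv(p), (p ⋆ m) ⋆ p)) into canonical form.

Push inv inside:  distribute inv over ⋆ and collapse double inv
Collect:  inv(s(k ⋆ k ⋆ p ⋆ p, m ⋆ p ⋆ p))

Answer: inv(s(k ⋆ k ⋆ p ⋆ p, m ⋆ p ⋆ p))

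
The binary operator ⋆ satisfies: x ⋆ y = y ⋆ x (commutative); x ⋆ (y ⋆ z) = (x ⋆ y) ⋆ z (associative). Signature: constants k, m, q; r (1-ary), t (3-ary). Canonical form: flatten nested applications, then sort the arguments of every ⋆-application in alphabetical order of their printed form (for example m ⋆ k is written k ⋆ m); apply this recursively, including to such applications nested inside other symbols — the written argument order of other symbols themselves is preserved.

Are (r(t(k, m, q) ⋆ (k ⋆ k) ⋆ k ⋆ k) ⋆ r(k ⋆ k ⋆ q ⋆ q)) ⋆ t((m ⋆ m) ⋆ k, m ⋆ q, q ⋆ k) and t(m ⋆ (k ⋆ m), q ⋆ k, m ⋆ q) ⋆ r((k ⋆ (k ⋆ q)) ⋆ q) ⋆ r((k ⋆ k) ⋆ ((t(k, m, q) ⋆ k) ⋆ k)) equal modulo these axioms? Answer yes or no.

Answer: no — r(k ⋆ k ⋆ k ⋆ k ⋆ t(k, m, q)) ⋆ r(k ⋆ k ⋆ q ⋆ q) ⋆ t(k ⋆ m ⋆ m, m ⋆ q, k ⋆ q) vs r(k ⋆ k ⋆ k ⋆ k ⋆ t(k, m, q)) ⋆ r(k ⋆ k ⋆ q ⋆ q) ⋆ t(k ⋆ m ⋆ m, k ⋆ q, m ⋆ q)

Derivation:
Left:  (r(t(k, m, q) ⋆ (k ⋆ k) ⋆ k ⋆ k) ⋆ r(k ⋆ k ⋆ q ⋆ q)) ⋆ t((m ⋆ m) ⋆ k, m ⋆ q, q ⋆ k)
  Merge nested applications:  r(t(k, m, q) ⋆ (k ⋆ k) ⋆ k ⋆ k) ⋆ r(k ⋆ k ⋆ q ⋆ q) ⋆ t((m ⋆ m) ⋆ k, m ⋆ q, q ⋆ k)
  Simplify inside:  r(t(k, m, q) ⋆ (k ⋆ k) ⋆ k ⋆ k)  →  r(k ⋆ k ⋆ k ⋆ k ⋆ t(k, m, q))
  Inside:  t((m ⋆ m) ⋆ k, m ⋆ q, q ⋆ k)  →  t(k ⋆ m ⋆ m, m ⋆ q, k ⋆ q)
  Sort:  r(k ⋆ k ⋆ k ⋆ k ⋆ t(k, m, q)) ⋆ r(k ⋆ k ⋆ q ⋆ q) ⋆ t(k ⋆ m ⋆ m, m ⋆ q, k ⋆ q)
Right:  t(m ⋆ (k ⋆ m), q ⋆ k, m ⋆ q) ⋆ r((k ⋆ (k ⋆ q)) ⋆ q) ⋆ r((k ⋆ k) ⋆ ((t(k, m, q) ⋆ k) ⋆ k))
  Canonicalize subterm:  t(m ⋆ (k ⋆ m), q ⋆ k, m ⋆ q)  →  t(k ⋆ m ⋆ m, k ⋆ q, m ⋆ q)
  Simplify inside:  r((k ⋆ (k ⋆ q)) ⋆ q)  →  r(k ⋆ k ⋆ q ⋆ q)
  Canonicalize subterm:  r((k ⋆ k) ⋆ ((t(k, m, q) ⋆ k) ⋆ k))  →  r(k ⋆ k ⋆ k ⋆ k ⋆ t(k, m, q))
  Sort arguments:  r(k ⋆ k ⋆ k ⋆ k ⋆ t(k, m, q)) ⋆ r(k ⋆ k ⋆ q ⋆ q) ⋆ t(k ⋆ m ⋆ m, k ⋆ q, m ⋆ q)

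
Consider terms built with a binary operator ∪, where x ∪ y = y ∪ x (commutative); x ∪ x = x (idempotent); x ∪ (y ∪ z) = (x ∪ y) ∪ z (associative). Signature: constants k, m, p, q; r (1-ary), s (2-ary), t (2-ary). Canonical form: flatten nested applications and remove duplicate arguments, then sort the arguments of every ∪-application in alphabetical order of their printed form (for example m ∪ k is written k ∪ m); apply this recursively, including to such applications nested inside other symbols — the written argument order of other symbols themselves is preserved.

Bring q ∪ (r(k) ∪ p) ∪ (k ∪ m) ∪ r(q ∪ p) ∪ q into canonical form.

Answer: k ∪ m ∪ p ∪ q ∪ r(k) ∪ r(p ∪ q)

Derivation:
Un-nest:  q ∪ r(k) ∪ p ∪ k ∪ m ∪ r(q ∪ p) ∪ q
Canonicalize subterm:  r(q ∪ p)  →  r(p ∪ q)
Deduplicate:  drop duplicate q
Order the arguments:  k ∪ m ∪ p ∪ q ∪ r(k) ∪ r(p ∪ q)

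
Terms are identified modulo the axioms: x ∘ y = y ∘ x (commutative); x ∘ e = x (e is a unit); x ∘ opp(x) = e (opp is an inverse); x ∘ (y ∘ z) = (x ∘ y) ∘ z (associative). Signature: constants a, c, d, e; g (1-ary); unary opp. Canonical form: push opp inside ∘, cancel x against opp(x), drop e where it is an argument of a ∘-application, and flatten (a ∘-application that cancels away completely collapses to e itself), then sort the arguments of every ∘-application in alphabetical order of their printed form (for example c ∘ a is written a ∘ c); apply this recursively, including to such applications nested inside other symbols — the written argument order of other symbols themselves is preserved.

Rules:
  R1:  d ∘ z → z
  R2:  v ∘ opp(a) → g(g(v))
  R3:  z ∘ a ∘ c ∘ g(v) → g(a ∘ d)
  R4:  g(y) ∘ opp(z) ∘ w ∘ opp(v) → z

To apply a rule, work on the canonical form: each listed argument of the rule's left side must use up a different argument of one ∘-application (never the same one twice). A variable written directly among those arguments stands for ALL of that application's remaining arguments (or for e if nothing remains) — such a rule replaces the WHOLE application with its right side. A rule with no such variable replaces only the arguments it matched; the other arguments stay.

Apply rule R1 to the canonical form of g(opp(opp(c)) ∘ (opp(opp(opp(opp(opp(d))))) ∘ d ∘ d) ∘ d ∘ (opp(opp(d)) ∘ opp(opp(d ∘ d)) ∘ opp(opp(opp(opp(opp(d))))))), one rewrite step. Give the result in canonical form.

Canonical form:  g(c ∘ d ∘ d ∘ d ∘ d)
Match R1:  consume d;  z := c ∘ d ∘ d ∘ d
The variable takes the whole remainder — replace the entire application.
Giving:  g(c ∘ d ∘ d ∘ d)

Answer: g(c ∘ d ∘ d ∘ d)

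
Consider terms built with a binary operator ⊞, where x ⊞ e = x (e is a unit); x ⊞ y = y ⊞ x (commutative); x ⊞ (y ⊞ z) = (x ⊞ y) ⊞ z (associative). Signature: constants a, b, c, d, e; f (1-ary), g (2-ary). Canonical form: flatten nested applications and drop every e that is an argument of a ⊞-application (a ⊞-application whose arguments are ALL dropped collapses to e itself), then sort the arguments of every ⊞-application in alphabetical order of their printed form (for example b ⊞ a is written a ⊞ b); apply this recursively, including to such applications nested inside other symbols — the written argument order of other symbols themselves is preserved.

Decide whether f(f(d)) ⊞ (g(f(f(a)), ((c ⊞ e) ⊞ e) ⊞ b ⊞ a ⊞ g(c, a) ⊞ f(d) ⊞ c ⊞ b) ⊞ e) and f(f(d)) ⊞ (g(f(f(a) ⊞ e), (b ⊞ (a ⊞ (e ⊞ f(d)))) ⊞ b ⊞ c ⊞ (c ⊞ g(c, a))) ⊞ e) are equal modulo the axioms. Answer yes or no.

Left:  f(f(d)) ⊞ (g(f(f(a)), ((c ⊞ e) ⊞ e) ⊞ b ⊞ a ⊞ g(c, a) ⊞ f(d) ⊞ c ⊞ b) ⊞ e)
  Flatten:  f(f(d)) ⊞ g(f(f(a)), ((c ⊞ e) ⊞ e) ⊞ b ⊞ a ⊞ g(c, a) ⊞ f(d) ⊞ c ⊞ b) ⊞ e
  Inside:  g(f(f(a)), ((c ⊞ e) ⊞ e) ⊞ b ⊞ a ⊞ g(c, a) ⊞ f(d) ⊞ c ⊞ b)  →  g(f(f(a)), a ⊞ b ⊞ b ⊞ c ⊞ c ⊞ f(d) ⊞ g(c, a))
  Drop the unit:  drop e
  Sort:  f(f(d)) ⊞ g(f(f(a)), a ⊞ b ⊞ b ⊞ c ⊞ c ⊞ f(d) ⊞ g(c, a))
Right:  f(f(d)) ⊞ (g(f(f(a) ⊞ e), (b ⊞ (a ⊞ (e ⊞ f(d)))) ⊞ b ⊞ c ⊞ (c ⊞ g(c, a))) ⊞ e)
  Un-nest:  f(f(d)) ⊞ g(f(f(a) ⊞ e), (b ⊞ (a ⊞ (e ⊞ f(d)))) ⊞ b ⊞ c ⊞ (c ⊞ g(c, a))) ⊞ e
  Inside:  g(f(f(a) ⊞ e), (b ⊞ (a ⊞ (e ⊞ f(d)))) ⊞ b ⊞ c ⊞ (c ⊞ g(c, a)))  →  g(f(f(a)), a ⊞ b ⊞ b ⊞ c ⊞ c ⊞ f(d) ⊞ g(c, a))
  Unit:  drop e
  Sort:  f(f(d)) ⊞ g(f(f(a)), a ⊞ b ⊞ b ⊞ c ⊞ c ⊞ f(d) ⊞ g(c, a))

Answer: yes — both canonical forms are f(f(d)) ⊞ g(f(f(a)), a ⊞ b ⊞ b ⊞ c ⊞ c ⊞ f(d) ⊞ g(c, a))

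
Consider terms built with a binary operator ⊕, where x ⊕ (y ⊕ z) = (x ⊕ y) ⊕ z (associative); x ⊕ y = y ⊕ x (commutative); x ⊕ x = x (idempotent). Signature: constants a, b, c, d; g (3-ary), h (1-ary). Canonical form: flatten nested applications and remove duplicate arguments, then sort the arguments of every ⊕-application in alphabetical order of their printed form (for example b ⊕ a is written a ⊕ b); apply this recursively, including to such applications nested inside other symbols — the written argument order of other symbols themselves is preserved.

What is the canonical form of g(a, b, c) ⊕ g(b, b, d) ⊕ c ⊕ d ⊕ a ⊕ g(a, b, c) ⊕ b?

Answer: a ⊕ b ⊕ c ⊕ d ⊕ g(a, b, c) ⊕ g(b, b, d)

Derivation:
Drop duplicates:  drop duplicate g(a, b, c)
Sort arguments:  a ⊕ b ⊕ c ⊕ d ⊕ g(a, b, c) ⊕ g(b, b, d)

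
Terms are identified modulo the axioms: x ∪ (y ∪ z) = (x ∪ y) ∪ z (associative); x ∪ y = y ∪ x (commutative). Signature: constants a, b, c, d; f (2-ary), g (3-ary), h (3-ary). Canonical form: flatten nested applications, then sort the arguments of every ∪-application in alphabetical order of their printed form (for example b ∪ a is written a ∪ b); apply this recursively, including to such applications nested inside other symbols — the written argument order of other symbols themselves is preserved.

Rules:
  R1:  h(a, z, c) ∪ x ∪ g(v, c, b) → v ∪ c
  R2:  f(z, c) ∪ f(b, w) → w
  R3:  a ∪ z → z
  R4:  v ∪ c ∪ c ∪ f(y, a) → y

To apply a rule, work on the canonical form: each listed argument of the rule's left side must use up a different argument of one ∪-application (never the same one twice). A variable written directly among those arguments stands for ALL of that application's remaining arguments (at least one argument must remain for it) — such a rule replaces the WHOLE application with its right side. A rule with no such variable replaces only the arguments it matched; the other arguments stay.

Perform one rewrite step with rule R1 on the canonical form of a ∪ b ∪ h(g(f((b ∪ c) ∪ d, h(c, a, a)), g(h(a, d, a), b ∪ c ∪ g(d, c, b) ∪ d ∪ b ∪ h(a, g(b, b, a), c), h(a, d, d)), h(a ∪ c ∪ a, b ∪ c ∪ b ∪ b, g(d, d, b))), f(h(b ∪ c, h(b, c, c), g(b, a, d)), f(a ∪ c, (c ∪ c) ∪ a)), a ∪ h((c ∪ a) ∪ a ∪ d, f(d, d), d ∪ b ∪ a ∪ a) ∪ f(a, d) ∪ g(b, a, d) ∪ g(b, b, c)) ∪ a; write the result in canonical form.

Answer: a ∪ a ∪ b ∪ h(g(f(b ∪ c ∪ d, h(c, a, a)), g(h(a, d, a), c ∪ d, h(a, d, d)), h(a ∪ a ∪ c, b ∪ b ∪ b ∪ c, g(d, d, b))), f(h(b ∪ c, h(b, c, c), g(b, a, d)), f(a ∪ c, a ∪ c ∪ c)), a ∪ f(a, d) ∪ g(b, a, d) ∪ g(b, b, c) ∪ h(a ∪ a ∪ c ∪ d, f(d, d), a ∪ a ∪ b ∪ d))

Derivation:
Canonical form:  a ∪ a ∪ b ∪ h(g(f(b ∪ c ∪ d, h(c, a, a)), g(h(a, d, a), b ∪ b ∪ c ∪ d ∪ g(d, c, b) ∪ h(a, g(b, b, a), c), h(a, d, d)), h(a ∪ a ∪ c, b ∪ b ∪ b ∪ c, g(d, d, b))), f(h(b ∪ c, h(b, c, c), g(b, a, d)), f(a ∪ c, a ∪ c ∪ c)), a ∪ f(a, d) ∪ g(b, a, d) ∪ g(b, b, c) ∪ h(a ∪ a ∪ c ∪ d, f(d, d), a ∪ a ∪ b ∪ d))
R1 matches:  uses g(d, c, b), h(a, g(b, b, a), c);  v := d, x := b ∪ b ∪ c ∪ d, z := g(b, b, a)
The extension variable absorbs all remaining arguments, so the whole application is rewritten.
Result:  a ∪ a ∪ b ∪ h(g(f(b ∪ c ∪ d, h(c, a, a)), g(h(a, d, a), c ∪ d, h(a, d, d)), h(a ∪ a ∪ c, b ∪ b ∪ b ∪ c, g(d, d, b))), f(h(b ∪ c, h(b, c, c), g(b, a, d)), f(a ∪ c, a ∪ c ∪ c)), a ∪ f(a, d) ∪ g(b, a, d) ∪ g(b, b, c) ∪ h(a ∪ a ∪ c ∪ d, f(d, d), a ∪ a ∪ b ∪ d))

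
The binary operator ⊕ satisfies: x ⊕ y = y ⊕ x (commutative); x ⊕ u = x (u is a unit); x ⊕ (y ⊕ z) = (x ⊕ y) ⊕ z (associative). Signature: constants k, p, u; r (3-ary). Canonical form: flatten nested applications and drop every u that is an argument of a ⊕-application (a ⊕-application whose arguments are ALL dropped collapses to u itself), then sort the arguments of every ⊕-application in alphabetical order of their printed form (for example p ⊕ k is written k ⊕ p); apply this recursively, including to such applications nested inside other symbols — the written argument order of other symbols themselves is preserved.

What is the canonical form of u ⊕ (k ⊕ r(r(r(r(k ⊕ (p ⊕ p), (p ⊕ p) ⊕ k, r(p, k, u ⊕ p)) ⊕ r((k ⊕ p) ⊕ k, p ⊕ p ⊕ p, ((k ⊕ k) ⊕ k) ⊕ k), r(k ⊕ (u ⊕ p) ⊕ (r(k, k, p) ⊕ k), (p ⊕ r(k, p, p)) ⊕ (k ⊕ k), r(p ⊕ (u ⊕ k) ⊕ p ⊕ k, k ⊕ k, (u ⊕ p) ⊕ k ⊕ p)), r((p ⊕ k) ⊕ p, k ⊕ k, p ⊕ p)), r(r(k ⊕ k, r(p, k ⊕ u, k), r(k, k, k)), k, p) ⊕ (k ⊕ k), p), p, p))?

Answer: k ⊕ r(r(r(r(k ⊕ k ⊕ p, p ⊕ p ⊕ p, k ⊕ k ⊕ k ⊕ k) ⊕ r(k ⊕ p ⊕ p, k ⊕ p ⊕ p, r(p, k, p)), r(k ⊕ k ⊕ p ⊕ r(k, k, p), k ⊕ k ⊕ p ⊕ r(k, p, p), r(k ⊕ k ⊕ p ⊕ p, k ⊕ k, k ⊕ p ⊕ p)), r(k ⊕ p ⊕ p, k ⊕ k, p ⊕ p)), k ⊕ k ⊕ r(r(k ⊕ k, r(p, k, k), r(k, k, k)), k, p), p), p, p)

Derivation:
Un-nest:  u ⊕ k ⊕ r(r(r(r(k ⊕ (p ⊕ p), (p ⊕ p) ⊕ k, r(p, k, u ⊕ p)) ⊕ r((k ⊕ p) ⊕ k, p ⊕ p ⊕ p, ((k ⊕ k) ⊕ k) ⊕ k), r(k ⊕ (u ⊕ p) ⊕ (r(k, k, p) ⊕ k), (p ⊕ r(k, p, p)) ⊕ (k ⊕ k), r(p ⊕ (u ⊕ k) ⊕ p ⊕ k, k ⊕ k, (u ⊕ p) ⊕ k ⊕ p)), r((p ⊕ k) ⊕ p, k ⊕ k, p ⊕ p)), r(r(k ⊕ k, r(p, k ⊕ u, k), r(k, k, k)), k, p) ⊕ (k ⊕ k), p), p, p)
Inside:  r(r(r(r(k ⊕ (p ⊕ p), (p ⊕ p) ⊕ k, r(p, k, u ⊕ p)) ⊕ r((k ⊕ p) ⊕ k, p ⊕ p ⊕ p, ((k ⊕ k) ⊕ k) ⊕ k), r(k ⊕ (u ⊕ p) ⊕ (r(k, k, p) ⊕ k), (p ⊕ r(k, p, p)) ⊕ (k ⊕ k), r(p ⊕ (u ⊕ k) ⊕ p ⊕ k, k ⊕ k, (u ⊕ p) ⊕ k ⊕ p)), r((p ⊕ k) ⊕ p, k ⊕ k, p ⊕ p)), r(r(k ⊕ k, r(p, k ⊕ u, k), r(k, k, k)), k, p) ⊕ (k ⊕ k), p), p, p)  →  r(r(r(r(k ⊕ k ⊕ p, p ⊕ p ⊕ p, k ⊕ k ⊕ k ⊕ k) ⊕ r(k ⊕ p ⊕ p, k ⊕ p ⊕ p, r(p, k, p)), r(k ⊕ k ⊕ p ⊕ r(k, k, p), k ⊕ k ⊕ p ⊕ r(k, p, p), r(k ⊕ k ⊕ p ⊕ p, k ⊕ k, k ⊕ p ⊕ p)), r(k ⊕ p ⊕ p, k ⊕ k, p ⊕ p)), k ⊕ k ⊕ r(r(k ⊕ k, r(p, k, k), r(k, k, k)), k, p), p), p, p)
Drop the unit:  drop u
Sort arguments:  k ⊕ r(r(r(r(k ⊕ k ⊕ p, p ⊕ p ⊕ p, k ⊕ k ⊕ k ⊕ k) ⊕ r(k ⊕ p ⊕ p, k ⊕ p ⊕ p, r(p, k, p)), r(k ⊕ k ⊕ p ⊕ r(k, k, p), k ⊕ k ⊕ p ⊕ r(k, p, p), r(k ⊕ k ⊕ p ⊕ p, k ⊕ k, k ⊕ p ⊕ p)), r(k ⊕ p ⊕ p, k ⊕ k, p ⊕ p)), k ⊕ k ⊕ r(r(k ⊕ k, r(p, k, k), r(k, k, k)), k, p), p), p, p)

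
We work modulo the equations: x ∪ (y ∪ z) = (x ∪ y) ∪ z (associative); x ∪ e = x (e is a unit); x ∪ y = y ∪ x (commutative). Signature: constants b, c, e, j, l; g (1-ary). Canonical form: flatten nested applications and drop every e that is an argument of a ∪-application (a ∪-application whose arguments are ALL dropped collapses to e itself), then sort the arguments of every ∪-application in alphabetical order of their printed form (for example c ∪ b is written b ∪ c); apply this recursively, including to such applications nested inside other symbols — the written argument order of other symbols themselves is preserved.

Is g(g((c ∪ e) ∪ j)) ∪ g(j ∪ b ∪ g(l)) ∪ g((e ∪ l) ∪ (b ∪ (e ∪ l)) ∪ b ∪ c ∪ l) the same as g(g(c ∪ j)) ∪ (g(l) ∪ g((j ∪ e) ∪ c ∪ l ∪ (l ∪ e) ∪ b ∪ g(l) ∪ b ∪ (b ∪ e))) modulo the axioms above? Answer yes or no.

Left:  g(g((c ∪ e) ∪ j)) ∪ g(j ∪ b ∪ g(l)) ∪ g((e ∪ l) ∪ (b ∪ (e ∪ l)) ∪ b ∪ c ∪ l)
  Canonicalize subterm:  g(g((c ∪ e) ∪ j))  →  g(g(c ∪ j))
  Inside:  g(j ∪ b ∪ g(l))  →  g(b ∪ g(l) ∪ j)
  Simplify inside:  g((e ∪ l) ∪ (b ∪ (e ∪ l)) ∪ b ∪ c ∪ l)  →  g(b ∪ b ∪ c ∪ l ∪ l ∪ l)
  Order the arguments:  g(b ∪ b ∪ c ∪ l ∪ l ∪ l) ∪ g(b ∪ g(l) ∪ j) ∪ g(g(c ∪ j))
Right:  g(g(c ∪ j)) ∪ (g(l) ∪ g((j ∪ e) ∪ c ∪ l ∪ (l ∪ e) ∪ b ∪ g(l) ∪ b ∪ (b ∪ e)))
  Un-nest:  g(g(c ∪ j)) ∪ g(l) ∪ g((j ∪ e) ∪ c ∪ l ∪ (l ∪ e) ∪ b ∪ g(l) ∪ b ∪ (b ∪ e))
  Inside:  g((j ∪ e) ∪ c ∪ l ∪ (l ∪ e) ∪ b ∪ g(l) ∪ b ∪ (b ∪ e))  →  g(b ∪ b ∪ b ∪ c ∪ g(l) ∪ j ∪ l ∪ l)
  Sort:  g(b ∪ b ∪ b ∪ c ∪ g(l) ∪ j ∪ l ∪ l) ∪ g(g(c ∪ j)) ∪ g(l)

Answer: no — g(b ∪ b ∪ c ∪ l ∪ l ∪ l) ∪ g(b ∪ g(l) ∪ j) ∪ g(g(c ∪ j)) vs g(b ∪ b ∪ b ∪ c ∪ g(l) ∪ j ∪ l ∪ l) ∪ g(g(c ∪ j)) ∪ g(l)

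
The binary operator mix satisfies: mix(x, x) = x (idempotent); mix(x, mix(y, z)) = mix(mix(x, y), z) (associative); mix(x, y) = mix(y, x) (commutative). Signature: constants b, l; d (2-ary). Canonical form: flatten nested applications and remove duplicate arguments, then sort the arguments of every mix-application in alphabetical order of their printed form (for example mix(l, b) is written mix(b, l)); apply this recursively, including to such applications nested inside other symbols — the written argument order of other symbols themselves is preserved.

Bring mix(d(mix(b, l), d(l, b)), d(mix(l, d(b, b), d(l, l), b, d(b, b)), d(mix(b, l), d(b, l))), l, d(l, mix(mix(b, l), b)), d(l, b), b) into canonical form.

Answer: mix(b, d(l, b), d(l, mix(b, l)), d(mix(b, d(b, b), d(l, l), l), d(mix(b, l), d(b, l))), d(mix(b, l), d(l, b)), l)

Derivation:
Inside:  d(mix(l, d(b, b), d(l, l), b, d(b, b)), d(mix(b, l), d(b, l)))  →  d(mix(b, d(b, b), d(l, l), l), d(mix(b, l), d(b, l)))
Simplify inside:  d(l, mix(mix(b, l), b))  →  d(l, mix(b, l))
Sort arguments:  mix(b, d(l, b), d(l, mix(b, l)), d(mix(b, d(b, b), d(l, l), l), d(mix(b, l), d(b, l))), d(mix(b, l), d(l, b)), l)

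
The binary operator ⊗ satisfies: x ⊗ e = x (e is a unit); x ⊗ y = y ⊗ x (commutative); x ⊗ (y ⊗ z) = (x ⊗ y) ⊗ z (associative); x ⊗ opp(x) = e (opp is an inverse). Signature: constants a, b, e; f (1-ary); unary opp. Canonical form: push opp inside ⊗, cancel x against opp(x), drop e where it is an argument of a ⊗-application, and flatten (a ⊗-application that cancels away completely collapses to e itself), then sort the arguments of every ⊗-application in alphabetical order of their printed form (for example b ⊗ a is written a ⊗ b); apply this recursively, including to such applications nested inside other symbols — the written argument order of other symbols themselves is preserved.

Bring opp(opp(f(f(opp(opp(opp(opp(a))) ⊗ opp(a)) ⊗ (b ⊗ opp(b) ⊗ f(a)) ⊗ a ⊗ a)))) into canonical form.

Push opp inside:  distribute opp over ⊗ and collapse double opp
Collect:  f(f(a ⊗ a ⊗ a ⊗ a ⊗ f(a)))

Answer: f(f(a ⊗ a ⊗ a ⊗ a ⊗ f(a)))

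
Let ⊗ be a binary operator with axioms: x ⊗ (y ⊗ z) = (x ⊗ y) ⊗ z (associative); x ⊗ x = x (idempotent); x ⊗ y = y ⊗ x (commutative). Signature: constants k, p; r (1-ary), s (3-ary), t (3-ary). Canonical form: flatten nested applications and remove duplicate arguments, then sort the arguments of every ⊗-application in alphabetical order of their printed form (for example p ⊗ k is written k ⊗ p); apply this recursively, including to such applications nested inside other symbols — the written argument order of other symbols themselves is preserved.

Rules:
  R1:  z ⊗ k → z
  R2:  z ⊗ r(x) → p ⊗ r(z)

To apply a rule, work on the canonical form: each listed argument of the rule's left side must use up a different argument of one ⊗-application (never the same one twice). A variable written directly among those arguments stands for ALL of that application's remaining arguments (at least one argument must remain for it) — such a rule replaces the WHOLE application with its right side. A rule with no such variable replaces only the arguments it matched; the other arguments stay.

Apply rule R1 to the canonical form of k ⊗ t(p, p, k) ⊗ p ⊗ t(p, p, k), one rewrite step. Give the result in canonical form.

Canonical form:  k ⊗ p ⊗ t(p, p, k)
Apply R1:  consuming k;  z := p ⊗ t(p, p, k)
The variable takes the whole remainder — replace the entire application.
Result:  p ⊗ t(p, p, k)

Answer: p ⊗ t(p, p, k)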